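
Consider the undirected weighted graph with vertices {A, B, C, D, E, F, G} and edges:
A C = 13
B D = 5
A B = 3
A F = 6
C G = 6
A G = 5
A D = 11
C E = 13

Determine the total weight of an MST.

38

Prim's algorithm from B:
Step 1: frontier [A B 3, B D 5] → take A B (3); add A.
Step 2: frontier [A G 5, A F 6, A D 11, A C 13, B D 5] → take B D (5); add D.
Step 3: frontier [A G 5, A F 6, A C 13] → take A G (5); add G.
Step 4: frontier [A F 6, A C 13, C G 6] → take C G (6); add C.
Step 5: frontier [A F 6, C E 13] → take A F (6); add F.
Step 6: frontier [C E 13] → take C E (13); add E.
MST edges: A B, B D, A G, C G, A F, C E; total weight 3+5+5+6+6+13 = 38.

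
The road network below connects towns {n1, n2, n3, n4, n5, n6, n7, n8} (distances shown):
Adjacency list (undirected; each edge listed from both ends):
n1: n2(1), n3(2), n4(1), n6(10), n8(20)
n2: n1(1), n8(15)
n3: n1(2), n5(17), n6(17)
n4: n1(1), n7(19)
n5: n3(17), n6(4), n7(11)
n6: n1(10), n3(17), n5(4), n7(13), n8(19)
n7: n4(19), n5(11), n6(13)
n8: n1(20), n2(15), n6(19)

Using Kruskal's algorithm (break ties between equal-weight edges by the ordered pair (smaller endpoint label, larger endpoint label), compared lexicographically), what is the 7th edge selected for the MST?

Kruskal: consider edges lightest-first.
n1—n2 (1): add — endpoints in different components.
n1—n4 (1): add — endpoints in different components.
n1—n3 (2): add — endpoints in different components.
n5—n6 (4): add — endpoints in different components.
n1—n6 (10): add — endpoints in different components.
n5—n7 (11): add — endpoints in different components.
n6—n7 (13): skip — n7 and n6 already connected.
n2—n8 (15): add — endpoints in different components.
The 7th edge added is n2—n8.

n2-n8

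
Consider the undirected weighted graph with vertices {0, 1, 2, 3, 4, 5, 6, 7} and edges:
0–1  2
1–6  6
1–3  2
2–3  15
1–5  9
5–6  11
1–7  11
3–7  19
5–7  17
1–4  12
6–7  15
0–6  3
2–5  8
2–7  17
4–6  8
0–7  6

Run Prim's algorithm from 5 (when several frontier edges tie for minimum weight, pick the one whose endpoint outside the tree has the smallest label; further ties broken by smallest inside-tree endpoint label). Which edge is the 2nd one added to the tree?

Grow the tree from 5 using Prim:
Step 1: cheapest edge leaving the tree is 2–5 (8); add 2.
Step 2: cheapest edge leaving the tree is 1–5 (9); add 1.
Step 3: cheapest edge leaving the tree is 0–1 (2); add 0.
Step 4: cheapest edge leaving the tree is 1–3 (2); add 3.
Step 5: cheapest edge leaving the tree is 0–6 (3); add 6.
Step 6: cheapest edge leaving the tree is 0–7 (6); add 7.
Step 7: cheapest edge leaving the tree is 4–6 (8); add 4.
The 2nd edge added is 1–5.

1-5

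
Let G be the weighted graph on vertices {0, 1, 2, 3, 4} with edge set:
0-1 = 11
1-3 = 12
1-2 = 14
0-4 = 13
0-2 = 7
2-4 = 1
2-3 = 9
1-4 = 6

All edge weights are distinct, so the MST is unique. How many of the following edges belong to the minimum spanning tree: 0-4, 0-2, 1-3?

1

Kruskal: consider edges lightest-first.
2-4 (1): add. Components now {0} {1} {2,4} {3}
1-4 (6): add. Components now {0} {1,2,4} {3}
0-2 (7): add. Components now {0,1,2,4} {3}
2-3 (9): add. Components now {0,1,2,3,4}
MST edge set: {2-4, 1-4, 0-2, 2-3}.
Of the listed edges, {0-2} are in the MST → 1.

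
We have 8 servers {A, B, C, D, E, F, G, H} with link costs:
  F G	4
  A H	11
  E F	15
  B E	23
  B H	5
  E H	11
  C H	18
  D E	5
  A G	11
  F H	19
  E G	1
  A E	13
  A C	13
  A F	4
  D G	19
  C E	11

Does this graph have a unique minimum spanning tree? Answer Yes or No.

Kruskal: consider edges lightest-first.
E G (1): add — endpoints in different components.
A F (4): add — endpoints in different components.
F G (4): add — endpoints in different components.
B H (5): add — endpoints in different components.
D E (5): add — endpoints in different components.
A G (11): skip — A and G already connected.
A H (11): add — endpoints in different components.
C E (11): add — endpoints in different components.
Non-tree edge E H has weight 11, equal to the heaviest edge on its tree cycle — swapping gives another MST of the same weight. Not unique.

No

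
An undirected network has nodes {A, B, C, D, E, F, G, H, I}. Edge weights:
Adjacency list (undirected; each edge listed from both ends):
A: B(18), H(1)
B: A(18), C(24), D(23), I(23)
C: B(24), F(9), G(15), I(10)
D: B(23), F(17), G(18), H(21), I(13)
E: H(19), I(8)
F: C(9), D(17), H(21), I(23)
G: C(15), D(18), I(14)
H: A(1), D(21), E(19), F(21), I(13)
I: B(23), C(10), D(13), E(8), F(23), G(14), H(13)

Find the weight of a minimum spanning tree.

86

Prim's algorithm from D:
Step 1: cheapest edge leaving the tree is D—I (13); add I.
Step 2: cheapest edge leaving the tree is E—I (8); add E.
Step 3: cheapest edge leaving the tree is C—I (10); add C.
Step 4: cheapest edge leaving the tree is C—F (9); add F.
Step 5: cheapest edge leaving the tree is H—I (13); add H.
Step 6: cheapest edge leaving the tree is A—H (1); add A.
Step 7: cheapest edge leaving the tree is G—I (14); add G.
Step 8: cheapest edge leaving the tree is A—B (18); add B.
MST edges: D—I, E—I, C—I, C—F, H—I, A—H, G—I, A—B; total weight 13+8+10+9+13+1+14+18 = 86.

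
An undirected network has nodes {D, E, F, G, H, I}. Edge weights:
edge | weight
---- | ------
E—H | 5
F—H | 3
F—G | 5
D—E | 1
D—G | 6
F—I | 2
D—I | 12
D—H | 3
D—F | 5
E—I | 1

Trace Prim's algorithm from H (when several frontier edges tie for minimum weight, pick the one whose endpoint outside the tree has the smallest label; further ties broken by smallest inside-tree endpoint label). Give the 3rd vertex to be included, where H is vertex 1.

Prim's algorithm from H:
Step 1: frontier [D—H 3, F—H 3, E—H 5] → take D—H (3); add D.
Step 2: frontier [D—E 1, D—F 5, D—G 6, D—I 12, F—H 3, E—H 5] → take D—E (1); add E.
Step 3: frontier [D—F 5, D—G 6, D—I 12, E—I 1, F—H 3] → take E—I (1); add I.
Step 4: frontier [D—F 5, D—G 6, F—H 3, F—I 2] → take F—I (2); add F.
Step 5: frontier [D—G 6, F—G 5] → take F—G (5); add G.
Vertex order: H, D, E, I, F, G. The 3rd vertex is E.

E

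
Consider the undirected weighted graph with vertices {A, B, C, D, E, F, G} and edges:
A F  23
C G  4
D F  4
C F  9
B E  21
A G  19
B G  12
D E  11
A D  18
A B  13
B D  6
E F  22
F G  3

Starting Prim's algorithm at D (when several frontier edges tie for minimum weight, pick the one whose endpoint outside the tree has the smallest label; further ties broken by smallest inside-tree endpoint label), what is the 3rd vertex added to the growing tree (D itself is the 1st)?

G

Prim's algorithm from D:
Step 1: cheapest edge leaving the tree is D F (4); add F.
Step 2: cheapest edge leaving the tree is F G (3); add G.
Step 3: cheapest edge leaving the tree is C G (4); add C.
Step 4: cheapest edge leaving the tree is B D (6); add B.
Step 5: cheapest edge leaving the tree is D E (11); add E.
Step 6: cheapest edge leaving the tree is A B (13); add A.
Vertex order: D, F, G, C, B, E, A. The 3rd vertex is G.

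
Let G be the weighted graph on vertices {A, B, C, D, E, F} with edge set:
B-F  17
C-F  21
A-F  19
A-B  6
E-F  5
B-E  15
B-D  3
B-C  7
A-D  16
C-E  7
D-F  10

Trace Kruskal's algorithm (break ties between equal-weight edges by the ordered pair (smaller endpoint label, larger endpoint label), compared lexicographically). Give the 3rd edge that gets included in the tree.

Kruskal's algorithm — process edges by increasing weight (ties by edge label):
B-D (3): add — endpoints in different components.
E-F (5): add — endpoints in different components.
A-B (6): add — endpoints in different components.
B-C (7): add — endpoints in different components.
C-E (7): add — endpoints in different components.
The 3rd edge added is A-B.

A-B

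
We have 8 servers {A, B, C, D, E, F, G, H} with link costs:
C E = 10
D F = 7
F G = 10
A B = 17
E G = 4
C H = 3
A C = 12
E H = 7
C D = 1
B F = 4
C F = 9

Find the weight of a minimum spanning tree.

38

Prim's algorithm from D:
Step 1: cheapest edge leaving the tree is C D (1); add C.
Step 2: cheapest edge leaving the tree is C H (3); add H.
Step 3: cheapest edge leaving the tree is E H (7); add E.
Step 4: cheapest edge leaving the tree is E G (4); add G.
Step 5: cheapest edge leaving the tree is D F (7); add F.
Step 6: cheapest edge leaving the tree is B F (4); add B.
Step 7: cheapest edge leaving the tree is A C (12); add A.
MST edges: C D, C H, E H, E G, D F, B F, A C; total weight 1+3+7+4+7+4+12 = 38.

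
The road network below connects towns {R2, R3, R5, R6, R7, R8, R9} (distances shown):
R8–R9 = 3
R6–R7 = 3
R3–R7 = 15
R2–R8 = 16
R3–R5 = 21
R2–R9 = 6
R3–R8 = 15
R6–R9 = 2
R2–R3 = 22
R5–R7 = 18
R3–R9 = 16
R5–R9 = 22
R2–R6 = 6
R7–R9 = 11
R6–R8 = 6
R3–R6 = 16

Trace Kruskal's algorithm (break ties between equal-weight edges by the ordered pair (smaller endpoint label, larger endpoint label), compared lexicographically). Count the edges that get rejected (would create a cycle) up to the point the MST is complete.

Kruskal: consider edges lightest-first.
R6–R9 (2): add — endpoints in different components.
R6–R7 (3): add — endpoints in different components.
R8–R9 (3): add — endpoints in different components.
R2–R6 (6): add — endpoints in different components.
R2–R9 (6): skip — R2 and R9 already connected.
R6–R8 (6): skip — R8 and R6 already connected.
R7–R9 (11): skip — R9 and R7 already connected.
R3–R7 (15): add — endpoints in different components.
R3–R8 (15): skip — R8 and R3 already connected.
R2–R8 (16): skip — R2 and R8 already connected.
R3–R6 (16): skip — R3 and R6 already connected.
R3–R9 (16): skip — R9 and R3 already connected.
R5–R7 (18): add — endpoints in different components.
Edges rejected before the tree was complete: 7.

7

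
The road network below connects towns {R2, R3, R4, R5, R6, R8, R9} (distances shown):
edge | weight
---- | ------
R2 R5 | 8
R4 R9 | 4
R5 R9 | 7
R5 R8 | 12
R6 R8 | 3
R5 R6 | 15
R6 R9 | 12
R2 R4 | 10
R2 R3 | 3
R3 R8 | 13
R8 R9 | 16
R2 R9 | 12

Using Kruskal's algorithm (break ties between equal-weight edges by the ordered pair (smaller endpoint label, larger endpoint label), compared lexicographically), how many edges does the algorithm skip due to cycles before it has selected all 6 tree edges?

2

Sort edges by weight, then run Kruskal:
R2 R3 (3): add. Components now {R4} {R6} {R2,R3} {R9} {R8} {R5}
R6 R8 (3): add. Components now {R4} {R6,R8} {R2,R3} {R9} {R5}
R4 R9 (4): add. Components now {R4,R9} {R6,R8} {R2,R3} {R5}
R5 R9 (7): add. Components now {R4,R5,R9} {R6,R8} {R2,R3}
R2 R5 (8): add. Components now {R2,R3,R4,R5,R9} {R6,R8}
R2 R4 (10): skip — R4 and R2 already connected.
R2 R9 (12): skip — R2 and R9 already connected.
R5 R8 (12): add. Components now {R2,R3,R4,R5,R6,R8,R9}
Edges rejected before the tree was complete: 2.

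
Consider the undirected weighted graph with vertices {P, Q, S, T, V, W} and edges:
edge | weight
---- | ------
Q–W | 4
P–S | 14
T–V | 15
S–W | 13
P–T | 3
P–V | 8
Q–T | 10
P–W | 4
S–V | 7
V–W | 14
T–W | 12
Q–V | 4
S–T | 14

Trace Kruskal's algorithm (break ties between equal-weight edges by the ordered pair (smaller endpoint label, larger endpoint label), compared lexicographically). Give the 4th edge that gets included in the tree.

Q-W

Kruskal: consider edges lightest-first.
P–T (3): add — endpoints in different components.
P–W (4): add — endpoints in different components.
Q–V (4): add — endpoints in different components.
Q–W (4): add — endpoints in different components.
S–V (7): add — endpoints in different components.
The 4th edge added is Q–W.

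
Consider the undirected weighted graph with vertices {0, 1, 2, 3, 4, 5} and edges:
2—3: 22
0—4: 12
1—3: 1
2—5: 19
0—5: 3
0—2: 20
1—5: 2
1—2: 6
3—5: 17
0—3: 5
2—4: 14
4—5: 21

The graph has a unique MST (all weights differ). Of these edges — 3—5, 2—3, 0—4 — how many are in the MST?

Sort edges by weight, then run Kruskal:
1—3 (1): add. Components now {0} {1,3} {2} {4} {5}
1—5 (2): add. Components now {0} {1,3,5} {2} {4}
0—5 (3): add. Components now {0,1,3,5} {2} {4}
0—3 (5): skip — 0 and 3 already connected.
1—2 (6): add. Components now {0,1,2,3,5} {4}
0—4 (12): add. Components now {0,1,2,3,4,5}
MST edge set: {1—3, 1—5, 0—5, 1—2, 0—4}.
Of the listed edges, {0—4} are in the MST → 1.

1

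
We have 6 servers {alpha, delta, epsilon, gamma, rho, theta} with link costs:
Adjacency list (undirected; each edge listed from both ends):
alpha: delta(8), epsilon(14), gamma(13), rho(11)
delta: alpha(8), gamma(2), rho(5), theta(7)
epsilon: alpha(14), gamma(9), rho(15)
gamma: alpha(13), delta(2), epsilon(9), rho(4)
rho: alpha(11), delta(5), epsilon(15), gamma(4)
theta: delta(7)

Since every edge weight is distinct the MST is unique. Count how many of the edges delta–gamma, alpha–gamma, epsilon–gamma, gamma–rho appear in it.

3

Kruskal: consider edges lightest-first.
delta–gamma (2): add. Components now {epsilon} {theta} {rho} {delta,gamma} {alpha}
gamma–rho (4): add. Components now {epsilon} {theta} {delta,gamma,rho} {alpha}
delta–rho (5): skip — rho and delta already connected.
delta–theta (7): add. Components now {epsilon} {delta,gamma,rho,theta} {alpha}
alpha–delta (8): add. Components now {epsilon} {alpha,delta,gamma,rho,theta}
epsilon–gamma (9): add. Components now {alpha,delta,epsilon,gamma,rho,theta}
MST edge set: {delta–gamma, gamma–rho, delta–theta, alpha–delta, epsilon–gamma}.
Of the listed edges, {delta–gamma, epsilon–gamma, gamma–rho} are in the MST → 3.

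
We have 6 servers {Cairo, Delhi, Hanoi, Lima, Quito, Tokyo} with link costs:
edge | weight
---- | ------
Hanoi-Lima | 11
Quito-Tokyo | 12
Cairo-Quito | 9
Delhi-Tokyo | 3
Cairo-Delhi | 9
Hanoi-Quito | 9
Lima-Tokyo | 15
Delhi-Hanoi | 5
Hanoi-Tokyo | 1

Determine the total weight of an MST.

Sort edges by weight, then run Kruskal:
Hanoi-Tokyo (1): add. Components now {Delhi} {Hanoi,Tokyo} {Quito} {Lima} {Cairo}
Delhi-Tokyo (3): add. Components now {Delhi,Hanoi,Tokyo} {Quito} {Lima} {Cairo}
Delhi-Hanoi (5): skip — Delhi and Hanoi already connected.
Cairo-Delhi (9): add. Components now {Cairo,Delhi,Hanoi,Tokyo} {Quito} {Lima}
Cairo-Quito (9): add. Components now {Cairo,Delhi,Hanoi,Quito,Tokyo} {Lima}
Hanoi-Quito (9): skip — Hanoi and Quito already connected.
Hanoi-Lima (11): add. Components now {Cairo,Delhi,Hanoi,Lima,Quito,Tokyo}
MST edges: Hanoi-Tokyo, Delhi-Tokyo, Cairo-Delhi, Cairo-Quito, Hanoi-Lima; total weight 1+3+9+9+11 = 33.

33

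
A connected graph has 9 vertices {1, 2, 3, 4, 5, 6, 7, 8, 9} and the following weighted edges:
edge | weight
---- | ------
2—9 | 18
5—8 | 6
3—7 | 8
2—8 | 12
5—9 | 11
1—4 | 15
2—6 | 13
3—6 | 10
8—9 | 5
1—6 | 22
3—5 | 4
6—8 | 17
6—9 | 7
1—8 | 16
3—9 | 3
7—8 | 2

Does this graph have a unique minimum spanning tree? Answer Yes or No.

Kruskal's algorithm — process edges by increasing weight (ties by edge label):
7—8 (2): add — endpoints in different components.
3—9 (3): add — endpoints in different components.
3—5 (4): add — endpoints in different components.
8—9 (5): add — endpoints in different components.
5—8 (6): skip — 5 and 8 already connected.
6—9 (7): add — endpoints in different components.
3—7 (8): skip — 3 and 7 already connected.
3—6 (10): skip — 3 and 6 already connected.
5—9 (11): skip — 5 and 9 already connected.
2—8 (12): add — endpoints in different components.
2—6 (13): skip — 2 and 6 already connected.
1—4 (15): add — endpoints in different components.
1—8 (16): add — endpoints in different components.
Every non-tree edge has weight strictly greater than the heaviest edge on the tree path between its endpoints, so the MST is unique.

Yes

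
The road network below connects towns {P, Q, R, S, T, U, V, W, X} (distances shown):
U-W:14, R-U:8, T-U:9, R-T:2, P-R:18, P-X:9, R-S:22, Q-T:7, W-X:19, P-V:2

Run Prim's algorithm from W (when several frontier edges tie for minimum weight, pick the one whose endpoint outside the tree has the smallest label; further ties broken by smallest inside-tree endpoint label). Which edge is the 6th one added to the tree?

Grow the tree from W using Prim:
Step 1: cheapest edge leaving the tree is U-W (14); add U.
Step 2: cheapest edge leaving the tree is R-U (8); add R.
Step 3: cheapest edge leaving the tree is R-T (2); add T.
Step 4: cheapest edge leaving the tree is Q-T (7); add Q.
Step 5: cheapest edge leaving the tree is P-R (18); add P.
Step 6: cheapest edge leaving the tree is P-V (2); add V.
Step 7: cheapest edge leaving the tree is P-X (9); add X.
Step 8: cheapest edge leaving the tree is R-S (22); add S.
The 6th edge added is P-V.

P-V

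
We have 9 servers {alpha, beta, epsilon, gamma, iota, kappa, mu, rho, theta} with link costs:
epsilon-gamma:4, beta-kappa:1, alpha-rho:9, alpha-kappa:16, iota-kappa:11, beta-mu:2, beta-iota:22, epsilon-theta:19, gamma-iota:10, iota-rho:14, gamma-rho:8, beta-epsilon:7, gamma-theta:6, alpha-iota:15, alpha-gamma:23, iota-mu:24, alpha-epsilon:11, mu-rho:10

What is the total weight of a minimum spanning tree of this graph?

Kruskal: consider edges lightest-first.
beta-kappa (1): add — endpoints in different components.
beta-mu (2): add — endpoints in different components.
epsilon-gamma (4): add — endpoints in different components.
gamma-theta (6): add — endpoints in different components.
beta-epsilon (7): add — endpoints in different components.
gamma-rho (8): add — endpoints in different components.
alpha-rho (9): add — endpoints in different components.
gamma-iota (10): add — endpoints in different components.
MST edges: beta-kappa, beta-mu, epsilon-gamma, gamma-theta, beta-epsilon, gamma-rho, alpha-rho, gamma-iota; total weight 1+2+4+6+7+8+9+10 = 47.

47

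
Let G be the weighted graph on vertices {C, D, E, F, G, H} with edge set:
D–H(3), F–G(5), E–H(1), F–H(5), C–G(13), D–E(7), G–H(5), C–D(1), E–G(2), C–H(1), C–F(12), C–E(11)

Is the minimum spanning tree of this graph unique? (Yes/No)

No

Kruskal's algorithm — process edges by increasing weight (ties by edge label):
C–D (1): add — endpoints in different components.
C–H (1): add — endpoints in different components.
E–H (1): add — endpoints in different components.
E–G (2): add — endpoints in different components.
D–H (3): skip — D and H already connected.
F–G (5): add — endpoints in different components.
Non-tree edge F–H has weight 5, equal to the heaviest edge on its tree cycle — swapping gives another MST of the same weight. Not unique.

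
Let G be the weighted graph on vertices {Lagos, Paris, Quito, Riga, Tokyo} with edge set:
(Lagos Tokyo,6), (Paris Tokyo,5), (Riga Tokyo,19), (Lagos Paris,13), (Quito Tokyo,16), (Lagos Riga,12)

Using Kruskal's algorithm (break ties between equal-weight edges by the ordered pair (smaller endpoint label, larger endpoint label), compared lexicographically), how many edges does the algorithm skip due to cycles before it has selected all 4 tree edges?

1

Kruskal: consider edges lightest-first.
Paris Tokyo (5): add. Components now {Riga} {Quito} {Paris,Tokyo} {Lagos}
Lagos Tokyo (6): add. Components now {Riga} {Quito} {Lagos,Paris,Tokyo}
Lagos Riga (12): add. Components now {Lagos,Paris,Riga,Tokyo} {Quito}
Lagos Paris (13): skip — Paris and Lagos already connected.
Quito Tokyo (16): add. Components now {Lagos,Paris,Quito,Riga,Tokyo}
Edges rejected before the tree was complete: 1.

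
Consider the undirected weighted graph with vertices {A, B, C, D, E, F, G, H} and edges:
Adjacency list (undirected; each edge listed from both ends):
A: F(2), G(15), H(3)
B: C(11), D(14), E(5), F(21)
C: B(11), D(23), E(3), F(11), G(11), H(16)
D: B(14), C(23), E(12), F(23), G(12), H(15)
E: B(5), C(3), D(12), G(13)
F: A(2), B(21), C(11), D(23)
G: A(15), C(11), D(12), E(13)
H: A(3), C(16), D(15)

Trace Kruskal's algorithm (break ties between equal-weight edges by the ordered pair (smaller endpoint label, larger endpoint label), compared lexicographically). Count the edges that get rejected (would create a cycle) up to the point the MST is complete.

1

Sort edges by weight, then run Kruskal:
A–F (2): add — endpoints in different components.
A–H (3): add — endpoints in different components.
C–E (3): add — endpoints in different components.
B–E (5): add — endpoints in different components.
B–C (11): skip — B and C already connected.
C–F (11): add — endpoints in different components.
C–G (11): add — endpoints in different components.
D–E (12): add — endpoints in different components.
Edges rejected before the tree was complete: 1.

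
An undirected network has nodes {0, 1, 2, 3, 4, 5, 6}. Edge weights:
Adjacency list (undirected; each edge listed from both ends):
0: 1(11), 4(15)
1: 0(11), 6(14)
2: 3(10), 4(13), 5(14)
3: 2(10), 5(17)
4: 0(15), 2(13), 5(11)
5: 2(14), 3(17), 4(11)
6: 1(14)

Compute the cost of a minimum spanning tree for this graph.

74

Grow the tree from 1 using Prim:
Step 1: cheapest edge leaving the tree is 0—1 (11); add 0.
Step 2: cheapest edge leaving the tree is 1—6 (14); add 6.
Step 3: cheapest edge leaving the tree is 0—4 (15); add 4.
Step 4: cheapest edge leaving the tree is 4—5 (11); add 5.
Step 5: cheapest edge leaving the tree is 2—4 (13); add 2.
Step 6: cheapest edge leaving the tree is 2—3 (10); add 3.
MST edges: 0—1, 1—6, 0—4, 4—5, 2—4, 2—3; total weight 11+14+15+11+13+10 = 74.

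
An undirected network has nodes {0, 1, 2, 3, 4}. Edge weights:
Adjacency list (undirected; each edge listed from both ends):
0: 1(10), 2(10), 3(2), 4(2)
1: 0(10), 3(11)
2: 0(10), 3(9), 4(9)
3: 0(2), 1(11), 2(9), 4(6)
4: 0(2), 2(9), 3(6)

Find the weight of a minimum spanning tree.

23

Prim's algorithm from 4:
Step 1: cheapest edge leaving the tree is 0—4 (2); add 0.
Step 2: cheapest edge leaving the tree is 0—3 (2); add 3.
Step 3: cheapest edge leaving the tree is 2—3 (9); add 2.
Step 4: cheapest edge leaving the tree is 0—1 (10); add 1.
MST edges: 0—4, 0—3, 2—3, 0—1; total weight 2+2+9+10 = 23.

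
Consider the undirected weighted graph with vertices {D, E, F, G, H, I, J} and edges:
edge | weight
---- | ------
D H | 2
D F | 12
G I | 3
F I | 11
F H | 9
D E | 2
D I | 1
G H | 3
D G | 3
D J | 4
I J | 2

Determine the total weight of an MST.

19

Sort edges by weight, then run Kruskal:
D I (1): add — endpoints in different components.
D E (2): add — endpoints in different components.
D H (2): add — endpoints in different components.
I J (2): add — endpoints in different components.
D G (3): add — endpoints in different components.
G H (3): skip — G and H already connected.
G I (3): skip — G and I already connected.
D J (4): skip — D and J already connected.
F H (9): add — endpoints in different components.
MST edges: D I, D E, D H, I J, D G, F H; total weight 1+2+2+2+3+9 = 19.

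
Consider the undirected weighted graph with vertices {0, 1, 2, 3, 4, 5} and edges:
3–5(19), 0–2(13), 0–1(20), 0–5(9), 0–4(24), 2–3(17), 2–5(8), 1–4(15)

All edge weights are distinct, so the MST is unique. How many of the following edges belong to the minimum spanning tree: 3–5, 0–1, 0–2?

Kruskal: consider edges lightest-first.
2–5 (8): add — endpoints in different components.
0–5 (9): add — endpoints in different components.
0–2 (13): skip — 0 and 2 already connected.
1–4 (15): add — endpoints in different components.
2–3 (17): add — endpoints in different components.
3–5 (19): skip — 3 and 5 already connected.
0–1 (20): add — endpoints in different components.
MST edge set: {2–5, 0–5, 1–4, 2–3, 0–1}.
Of the listed edges, {0–1} are in the MST → 1.

1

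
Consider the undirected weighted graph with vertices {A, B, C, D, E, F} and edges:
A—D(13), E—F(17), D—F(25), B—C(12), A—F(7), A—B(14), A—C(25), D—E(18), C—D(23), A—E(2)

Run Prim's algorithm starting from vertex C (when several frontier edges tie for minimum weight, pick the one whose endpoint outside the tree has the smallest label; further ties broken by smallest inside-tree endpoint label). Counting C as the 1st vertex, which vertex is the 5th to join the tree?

Prim, starting at C.
Step 1: cheapest edge leaving the tree is B—C (12); add B.
Step 2: cheapest edge leaving the tree is A—B (14); add A.
Step 3: cheapest edge leaving the tree is A—E (2); add E.
Step 4: cheapest edge leaving the tree is A—F (7); add F.
Step 5: cheapest edge leaving the tree is A—D (13); add D.
Vertex order: C, B, A, E, F, D. The 5th vertex is F.

F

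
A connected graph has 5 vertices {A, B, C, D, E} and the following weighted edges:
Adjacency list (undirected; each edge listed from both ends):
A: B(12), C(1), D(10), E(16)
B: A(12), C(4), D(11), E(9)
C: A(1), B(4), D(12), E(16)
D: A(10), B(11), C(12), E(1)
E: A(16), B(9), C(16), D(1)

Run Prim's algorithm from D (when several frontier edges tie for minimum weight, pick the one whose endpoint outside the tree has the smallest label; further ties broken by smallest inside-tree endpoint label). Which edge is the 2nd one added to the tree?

B-E

Grow the tree from D using Prim:
Step 1: frontier [D—E 1, A—D 10, B—D 11, C—D 12] → take D—E (1); add E.
Step 2: frontier [A—D 10, B—D 11, C—D 12, B—E 9, A—E 16, C—E 16] → take B—E (9); add B.
Step 3: frontier [B—C 4, A—B 12, A—D 10, C—D 12, A—E 16, C—E 16] → take B—C (4); add C.
Step 4: frontier [A—B 12, A—C 1, A—D 10, A—E 16] → take A—C (1); add A.
The 2nd edge added is B—E.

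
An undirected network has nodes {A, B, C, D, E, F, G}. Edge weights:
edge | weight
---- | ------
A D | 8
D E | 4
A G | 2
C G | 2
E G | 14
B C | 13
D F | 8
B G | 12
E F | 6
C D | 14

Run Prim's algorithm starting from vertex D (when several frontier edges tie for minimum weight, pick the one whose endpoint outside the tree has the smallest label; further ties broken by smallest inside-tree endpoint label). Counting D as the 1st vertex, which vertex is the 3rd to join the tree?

Prim, starting at D.
Step 1: cheapest edge leaving the tree is D E (4); add E.
Step 2: cheapest edge leaving the tree is E F (6); add F.
Step 3: cheapest edge leaving the tree is A D (8); add A.
Step 4: cheapest edge leaving the tree is A G (2); add G.
Step 5: cheapest edge leaving the tree is C G (2); add C.
Step 6: cheapest edge leaving the tree is B G (12); add B.
Vertex order: D, E, F, A, G, C, B. The 3rd vertex is F.

F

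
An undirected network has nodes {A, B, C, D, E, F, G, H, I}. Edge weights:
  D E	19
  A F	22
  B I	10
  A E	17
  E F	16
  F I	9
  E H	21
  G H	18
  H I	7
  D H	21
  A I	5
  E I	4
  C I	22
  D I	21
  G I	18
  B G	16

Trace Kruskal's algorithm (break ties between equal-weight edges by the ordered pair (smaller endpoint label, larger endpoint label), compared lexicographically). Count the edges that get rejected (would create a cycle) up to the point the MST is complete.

Kruskal: consider edges lightest-first.
E I (4): add — endpoints in different components.
A I (5): add — endpoints in different components.
H I (7): add — endpoints in different components.
F I (9): add — endpoints in different components.
B I (10): add — endpoints in different components.
B G (16): add — endpoints in different components.
E F (16): skip — E and F already connected.
A E (17): skip — A and E already connected.
G H (18): skip — G and H already connected.
G I (18): skip — G and I already connected.
D E (19): add — endpoints in different components.
D H (21): skip — D and H already connected.
D I (21): skip — D and I already connected.
E H (21): skip — E and H already connected.
A F (22): skip — A and F already connected.
C I (22): add — endpoints in different components.
Edges rejected before the tree was complete: 8.

8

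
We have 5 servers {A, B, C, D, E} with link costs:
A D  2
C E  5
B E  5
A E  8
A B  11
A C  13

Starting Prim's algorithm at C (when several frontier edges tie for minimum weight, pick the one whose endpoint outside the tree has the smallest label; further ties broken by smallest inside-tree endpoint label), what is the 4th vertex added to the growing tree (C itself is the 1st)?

Grow the tree from C using Prim:
Step 1: cheapest edge leaving the tree is C E (5); add E.
Step 2: cheapest edge leaving the tree is B E (5); add B.
Step 3: cheapest edge leaving the tree is A E (8); add A.
Step 4: cheapest edge leaving the tree is A D (2); add D.
Vertex order: C, E, B, A, D. The 4th vertex is A.

A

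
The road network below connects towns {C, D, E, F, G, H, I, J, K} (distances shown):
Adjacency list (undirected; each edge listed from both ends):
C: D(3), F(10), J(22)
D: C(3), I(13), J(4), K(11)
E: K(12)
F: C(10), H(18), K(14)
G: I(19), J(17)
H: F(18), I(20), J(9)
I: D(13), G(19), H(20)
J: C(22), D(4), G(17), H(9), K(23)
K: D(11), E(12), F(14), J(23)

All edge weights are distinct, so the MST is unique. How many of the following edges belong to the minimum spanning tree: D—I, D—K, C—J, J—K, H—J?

Kruskal: consider edges lightest-first.
C—D (3): add — endpoints in different components.
D—J (4): add — endpoints in different components.
H—J (9): add — endpoints in different components.
C—F (10): add — endpoints in different components.
D—K (11): add — endpoints in different components.
E—K (12): add — endpoints in different components.
D—I (13): add — endpoints in different components.
F—K (14): skip — F and K already connected.
G—J (17): add — endpoints in different components.
MST edge set: {C—D, D—J, H—J, C—F, D—K, E—K, D—I, G—J}.
Of the listed edges, {D—I, D—K, H—J} are in the MST → 3.

3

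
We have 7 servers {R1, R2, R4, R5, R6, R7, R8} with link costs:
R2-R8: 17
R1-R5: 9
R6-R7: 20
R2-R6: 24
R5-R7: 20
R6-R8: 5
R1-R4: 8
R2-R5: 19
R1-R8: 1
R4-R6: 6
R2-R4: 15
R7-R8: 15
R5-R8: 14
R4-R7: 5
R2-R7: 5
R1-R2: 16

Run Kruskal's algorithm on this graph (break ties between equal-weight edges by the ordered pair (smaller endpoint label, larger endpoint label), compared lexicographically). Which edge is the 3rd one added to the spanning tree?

Sort edges by weight, then run Kruskal:
R1-R8 (1): add — endpoints in different components.
R2-R7 (5): add — endpoints in different components.
R4-R7 (5): add — endpoints in different components.
R6-R8 (5): add — endpoints in different components.
R4-R6 (6): add — endpoints in different components.
R1-R4 (8): skip — R1 and R4 already connected.
R1-R5 (9): add — endpoints in different components.
The 3rd edge added is R4-R7.

R4-R7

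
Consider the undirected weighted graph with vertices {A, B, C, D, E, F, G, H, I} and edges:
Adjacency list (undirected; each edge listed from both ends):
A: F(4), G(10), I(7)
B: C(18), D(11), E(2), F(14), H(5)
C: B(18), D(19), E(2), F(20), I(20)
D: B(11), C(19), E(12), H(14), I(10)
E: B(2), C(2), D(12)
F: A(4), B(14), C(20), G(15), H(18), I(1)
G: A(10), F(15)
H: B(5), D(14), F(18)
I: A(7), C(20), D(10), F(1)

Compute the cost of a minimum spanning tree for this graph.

45

Prim, starting at A.
Step 1: cheapest edge leaving the tree is A–F (4); add F.
Step 2: cheapest edge leaving the tree is F–I (1); add I.
Step 3: cheapest edge leaving the tree is D–I (10); add D.
Step 4: cheapest edge leaving the tree is A–G (10); add G.
Step 5: cheapest edge leaving the tree is B–D (11); add B.
Step 6: cheapest edge leaving the tree is B–E (2); add E.
Step 7: cheapest edge leaving the tree is C–E (2); add C.
Step 8: cheapest edge leaving the tree is B–H (5); add H.
MST edges: A–F, F–I, D–I, A–G, B–D, B–E, C–E, B–H; total weight 4+1+10+10+11+2+2+5 = 45.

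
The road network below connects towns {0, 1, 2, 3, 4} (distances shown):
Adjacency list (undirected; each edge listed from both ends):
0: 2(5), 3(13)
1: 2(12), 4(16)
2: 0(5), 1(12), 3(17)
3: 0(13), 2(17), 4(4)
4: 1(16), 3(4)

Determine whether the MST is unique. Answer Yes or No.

Yes

Kruskal: consider edges lightest-first.
3—4 (4): add — endpoints in different components.
0—2 (5): add — endpoints in different components.
1—2 (12): add — endpoints in different components.
0—3 (13): add — endpoints in different components.
Every non-tree edge has weight strictly greater than the heaviest edge on the tree path between its endpoints, so the MST is unique.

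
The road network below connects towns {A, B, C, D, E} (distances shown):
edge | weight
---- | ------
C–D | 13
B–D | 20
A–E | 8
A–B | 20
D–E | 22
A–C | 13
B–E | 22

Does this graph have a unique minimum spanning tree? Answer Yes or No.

Kruskal's algorithm — process edges by increasing weight (ties by edge label):
A–E (8): add. Components now {A,E} {B} {C} {D}
A–C (13): add. Components now {A,C,E} {B} {D}
C–D (13): add. Components now {A,C,D,E} {B}
A–B (20): add. Components now {A,B,C,D,E}
Non-tree edge B–D has weight 20, equal to the heaviest edge on its tree cycle — swapping gives another MST of the same weight. Not unique.

No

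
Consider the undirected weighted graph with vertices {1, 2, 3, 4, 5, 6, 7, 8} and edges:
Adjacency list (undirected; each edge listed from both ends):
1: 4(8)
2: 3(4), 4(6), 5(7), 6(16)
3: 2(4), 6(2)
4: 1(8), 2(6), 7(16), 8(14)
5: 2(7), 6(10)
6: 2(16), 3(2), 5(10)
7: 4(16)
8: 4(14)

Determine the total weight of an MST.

57

Prim, starting at 3.
Step 1: cheapest edge leaving the tree is 3-6 (2); add 6.
Step 2: cheapest edge leaving the tree is 2-3 (4); add 2.
Step 3: cheapest edge leaving the tree is 2-4 (6); add 4.
Step 4: cheapest edge leaving the tree is 2-5 (7); add 5.
Step 5: cheapest edge leaving the tree is 1-4 (8); add 1.
Step 6: cheapest edge leaving the tree is 4-8 (14); add 8.
Step 7: cheapest edge leaving the tree is 4-7 (16); add 7.
MST edges: 3-6, 2-3, 2-4, 2-5, 1-4, 4-8, 4-7; total weight 2+4+6+7+8+14+16 = 57.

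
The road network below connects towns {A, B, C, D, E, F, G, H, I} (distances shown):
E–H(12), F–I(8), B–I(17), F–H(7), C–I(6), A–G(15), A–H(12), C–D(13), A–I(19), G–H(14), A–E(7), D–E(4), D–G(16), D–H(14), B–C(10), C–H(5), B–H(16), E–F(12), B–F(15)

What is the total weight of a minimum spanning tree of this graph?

Sort edges by weight, then run Kruskal:
D–E (4): add — endpoints in different components.
C–H (5): add — endpoints in different components.
C–I (6): add — endpoints in different components.
A–E (7): add — endpoints in different components.
F–H (7): add — endpoints in different components.
F–I (8): skip — F and I already connected.
B–C (10): add — endpoints in different components.
A–H (12): add — endpoints in different components.
E–F (12): skip — E and F already connected.
E–H (12): skip — E and H already connected.
C–D (13): skip — C and D already connected.
D–H (14): skip — D and H already connected.
G–H (14): add — endpoints in different components.
MST edges: D–E, C–H, C–I, A–E, F–H, B–C, A–H, G–H; total weight 4+5+6+7+7+10+12+14 = 65.

65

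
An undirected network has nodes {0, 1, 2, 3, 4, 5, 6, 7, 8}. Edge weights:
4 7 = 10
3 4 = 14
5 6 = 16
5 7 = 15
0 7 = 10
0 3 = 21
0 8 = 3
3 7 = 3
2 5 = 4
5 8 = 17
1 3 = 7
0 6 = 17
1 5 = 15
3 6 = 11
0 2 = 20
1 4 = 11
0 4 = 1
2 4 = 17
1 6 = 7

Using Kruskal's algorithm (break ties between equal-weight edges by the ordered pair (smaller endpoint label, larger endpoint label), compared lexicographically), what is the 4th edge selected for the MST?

Kruskal's algorithm — process edges by increasing weight (ties by edge label):
0 4 (1): add — endpoints in different components.
0 8 (3): add — endpoints in different components.
3 7 (3): add — endpoints in different components.
2 5 (4): add — endpoints in different components.
1 3 (7): add — endpoints in different components.
1 6 (7): add — endpoints in different components.
0 7 (10): add — endpoints in different components.
4 7 (10): skip — 4 and 7 already connected.
1 4 (11): skip — 1 and 4 already connected.
3 6 (11): skip — 3 and 6 already connected.
3 4 (14): skip — 3 and 4 already connected.
1 5 (15): add — endpoints in different components.
The 4th edge added is 2 5.

2-5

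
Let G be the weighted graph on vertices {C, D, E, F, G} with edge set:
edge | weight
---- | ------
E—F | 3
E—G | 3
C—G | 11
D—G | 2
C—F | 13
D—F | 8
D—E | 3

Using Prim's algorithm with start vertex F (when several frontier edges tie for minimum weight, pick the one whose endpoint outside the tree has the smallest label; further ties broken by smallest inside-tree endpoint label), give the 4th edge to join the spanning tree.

Prim, starting at F.
Step 1: frontier [E—F 3, D—F 8, C—F 13] → take E—F (3); add E.
Step 2: frontier [D—E 3, E—G 3, D—F 8, C—F 13] → take D—E (3); add D.
Step 3: frontier [D—G 2, E—G 3, C—F 13] → take D—G (2); add G.
Step 4: frontier [C—F 13, C—G 11] → take C—G (11); add C.
The 4th edge added is C—G.

C-G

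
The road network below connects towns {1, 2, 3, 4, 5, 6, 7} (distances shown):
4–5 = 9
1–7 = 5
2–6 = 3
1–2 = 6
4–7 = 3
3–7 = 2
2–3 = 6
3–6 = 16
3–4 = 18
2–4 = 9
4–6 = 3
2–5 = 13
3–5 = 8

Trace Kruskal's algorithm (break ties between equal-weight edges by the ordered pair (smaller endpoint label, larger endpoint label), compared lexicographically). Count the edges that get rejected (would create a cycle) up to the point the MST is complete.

2

Kruskal's algorithm — process edges by increasing weight (ties by edge label):
3–7 (2): add. Components now {1} {2} {3,7} {4} {5} {6}
2–6 (3): add. Components now {1} {2,6} {3,7} {4} {5}
4–6 (3): add. Components now {1} {2,4,6} {3,7} {5}
4–7 (3): add. Components now {1} {2,3,4,6,7} {5}
1–7 (5): add. Components now {1,2,3,4,6,7} {5}
1–2 (6): skip — 1 and 2 already connected.
2–3 (6): skip — 2 and 3 already connected.
3–5 (8): add. Components now {1,2,3,4,5,6,7}
Edges rejected before the tree was complete: 2.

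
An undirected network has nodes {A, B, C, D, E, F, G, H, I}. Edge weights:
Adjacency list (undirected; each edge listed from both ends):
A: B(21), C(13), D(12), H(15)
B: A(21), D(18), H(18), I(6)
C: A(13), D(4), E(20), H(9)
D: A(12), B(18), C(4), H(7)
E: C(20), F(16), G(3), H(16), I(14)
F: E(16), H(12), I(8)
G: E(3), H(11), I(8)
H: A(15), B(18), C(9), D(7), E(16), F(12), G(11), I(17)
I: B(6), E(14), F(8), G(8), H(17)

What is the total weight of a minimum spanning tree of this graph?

59

Sort edges by weight, then run Kruskal:
E-G (3): add — endpoints in different components.
C-D (4): add — endpoints in different components.
B-I (6): add — endpoints in different components.
D-H (7): add — endpoints in different components.
F-I (8): add — endpoints in different components.
G-I (8): add — endpoints in different components.
C-H (9): skip — C and H already connected.
G-H (11): add — endpoints in different components.
A-D (12): add — endpoints in different components.
MST edges: E-G, C-D, B-I, D-H, F-I, G-I, G-H, A-D; total weight 3+4+6+7+8+8+11+12 = 59.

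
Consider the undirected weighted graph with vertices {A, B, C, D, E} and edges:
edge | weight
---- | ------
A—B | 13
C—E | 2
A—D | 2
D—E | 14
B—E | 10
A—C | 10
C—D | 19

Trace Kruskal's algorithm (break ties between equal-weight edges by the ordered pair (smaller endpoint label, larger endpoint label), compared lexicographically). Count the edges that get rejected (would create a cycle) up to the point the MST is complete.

Sort edges by weight, then run Kruskal:
A—D (2): add — endpoints in different components.
C—E (2): add — endpoints in different components.
A—C (10): add — endpoints in different components.
B—E (10): add — endpoints in different components.
Edges rejected before the tree was complete: 0.

0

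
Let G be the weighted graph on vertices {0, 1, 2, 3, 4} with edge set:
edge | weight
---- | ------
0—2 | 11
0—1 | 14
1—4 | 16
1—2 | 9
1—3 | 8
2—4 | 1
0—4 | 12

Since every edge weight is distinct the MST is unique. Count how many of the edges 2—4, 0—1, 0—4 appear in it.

1

Kruskal's algorithm — process edges by increasing weight (ties by edge label):
2—4 (1): add — endpoints in different components.
1—3 (8): add — endpoints in different components.
1—2 (9): add — endpoints in different components.
0—2 (11): add — endpoints in different components.
MST edge set: {2—4, 1—3, 1—2, 0—2}.
Of the listed edges, {2—4} are in the MST → 1.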